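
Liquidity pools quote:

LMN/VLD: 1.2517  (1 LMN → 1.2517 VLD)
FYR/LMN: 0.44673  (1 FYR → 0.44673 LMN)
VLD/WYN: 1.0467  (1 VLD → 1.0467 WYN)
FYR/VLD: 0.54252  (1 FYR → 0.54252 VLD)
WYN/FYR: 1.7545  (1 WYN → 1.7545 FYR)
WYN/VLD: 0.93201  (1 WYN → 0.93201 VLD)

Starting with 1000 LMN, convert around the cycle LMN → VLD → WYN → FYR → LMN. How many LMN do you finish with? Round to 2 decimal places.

1026.88

1000 LMN × 1.2517 = 1251.7 VLD
1251.7 VLD × 1.0467 = 1310.15439 WYN
1310.15439 WYN × 1.7545 = 2298.665877255 FYR
2298.665877255 FYR × 0.44673 = 1026.88300734612615 LMN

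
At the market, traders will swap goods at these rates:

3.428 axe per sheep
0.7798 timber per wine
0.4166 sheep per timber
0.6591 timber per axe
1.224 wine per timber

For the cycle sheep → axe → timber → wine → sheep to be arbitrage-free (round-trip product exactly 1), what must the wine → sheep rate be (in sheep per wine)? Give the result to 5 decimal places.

0.36160

Known legs of the cycle: 3.428 × 0.6591 × 1.224 = 2.7654992352
For no arbitrage the full-cycle product must be 1, so the missing rate is 1 / 2.7654992352 ≈ 0.3615984.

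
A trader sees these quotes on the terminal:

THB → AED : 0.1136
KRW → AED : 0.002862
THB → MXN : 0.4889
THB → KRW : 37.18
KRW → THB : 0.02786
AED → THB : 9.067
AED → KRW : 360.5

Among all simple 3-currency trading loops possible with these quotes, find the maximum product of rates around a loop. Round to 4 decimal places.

1.1409

KRW→THB→AED→KRW: 0.02786 × 0.1136 × 360.5 = 1.14095
KRW→AED→THB→KRW: 0.002862 × 9.067 × 37.18 = 0.96481
Maximum is KRW→THB→AED→KRW at 1.1409; arbitrage exists.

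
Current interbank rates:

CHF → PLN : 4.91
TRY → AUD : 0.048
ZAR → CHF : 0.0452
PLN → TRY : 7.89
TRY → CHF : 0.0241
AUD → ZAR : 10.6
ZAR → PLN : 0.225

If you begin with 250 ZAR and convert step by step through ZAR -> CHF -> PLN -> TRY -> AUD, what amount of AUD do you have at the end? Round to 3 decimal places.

250 ZAR × 0.0452 = 11.3 CHF
11.3 CHF × 4.91 = 55.483 PLN
55.483 PLN × 7.89 = 437.76087 TRY
437.76087 TRY × 0.048 = 21.01252176 AUD

21.013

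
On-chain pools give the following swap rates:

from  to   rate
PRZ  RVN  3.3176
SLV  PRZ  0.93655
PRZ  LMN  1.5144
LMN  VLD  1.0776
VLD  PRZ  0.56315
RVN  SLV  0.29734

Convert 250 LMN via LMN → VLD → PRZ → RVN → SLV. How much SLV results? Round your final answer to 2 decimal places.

250 LMN × 1.0776 = 269.4 VLD
269.4 VLD × 0.56315 = 151.71261 PRZ
151.71261 PRZ × 3.3176 = 503.321754936 RVN
503.321754936 RVN × 0.29734 = 149.65769061267024 SLV

149.66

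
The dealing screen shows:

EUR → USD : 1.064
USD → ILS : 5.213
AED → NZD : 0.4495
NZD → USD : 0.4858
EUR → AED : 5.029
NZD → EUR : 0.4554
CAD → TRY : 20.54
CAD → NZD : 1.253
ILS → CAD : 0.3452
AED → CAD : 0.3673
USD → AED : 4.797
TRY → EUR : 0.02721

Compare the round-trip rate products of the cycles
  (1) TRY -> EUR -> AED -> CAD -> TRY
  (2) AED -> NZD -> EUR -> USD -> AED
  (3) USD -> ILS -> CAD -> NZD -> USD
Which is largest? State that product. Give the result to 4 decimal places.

(1) 0.02721 × 5.029 × 0.3673 × 20.54 = 1.03236
(2) 0.4495 × 0.4554 × 1.064 × 4.797 = 1.04480
(3) 5.213 × 0.3452 × 1.253 × 0.4858 = 1.09539
Highest is cycle (3) at 1.0954 (>1, arbitrage).

1.0954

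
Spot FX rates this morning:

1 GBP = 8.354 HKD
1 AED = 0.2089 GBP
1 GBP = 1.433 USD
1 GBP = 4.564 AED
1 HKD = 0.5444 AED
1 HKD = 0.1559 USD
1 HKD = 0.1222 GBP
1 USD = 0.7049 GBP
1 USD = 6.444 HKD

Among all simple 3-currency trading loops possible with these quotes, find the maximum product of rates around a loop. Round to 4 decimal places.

USD→HKD→GBP→USD: 6.444 × 0.1222 × 1.433 = 1.12843
AED→GBP→HKD→AED: 0.2089 × 8.354 × 0.5444 = 0.95006
USD→GBP→HKD→USD: 0.7049 × 8.354 × 0.1559 = 0.91805
Maximum is USD→HKD→GBP→USD at 1.1284; arbitrage exists.

1.1284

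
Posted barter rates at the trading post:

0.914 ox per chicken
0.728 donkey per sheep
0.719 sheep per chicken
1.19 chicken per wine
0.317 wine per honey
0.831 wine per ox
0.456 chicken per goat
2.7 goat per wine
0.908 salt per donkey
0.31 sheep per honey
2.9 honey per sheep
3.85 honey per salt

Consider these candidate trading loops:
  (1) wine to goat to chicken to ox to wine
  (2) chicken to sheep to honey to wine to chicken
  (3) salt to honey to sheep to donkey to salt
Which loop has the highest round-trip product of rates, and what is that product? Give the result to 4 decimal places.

0.9351

(1) 2.7 × 0.456 × 0.914 × 0.831 = 0.93514
(2) 0.719 × 2.9 × 0.317 × 1.19 = 0.78656
(3) 3.85 × 0.31 × 0.728 × 0.908 = 0.78893
Highest is cycle (1) at 0.9351 (≤1, no arbitrage).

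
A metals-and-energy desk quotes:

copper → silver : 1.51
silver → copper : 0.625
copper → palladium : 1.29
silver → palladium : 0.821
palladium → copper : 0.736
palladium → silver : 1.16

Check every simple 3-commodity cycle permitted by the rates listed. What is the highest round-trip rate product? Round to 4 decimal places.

0.9353

silver→copper→palladium→silver: 0.625 × 1.29 × 1.16 = 0.93525
silver→palladium→copper→silver: 0.821 × 0.736 × 1.51 = 0.91243
Maximum is silver→copper→palladium→silver at 0.9353; no arbitrage — every cycle loses value.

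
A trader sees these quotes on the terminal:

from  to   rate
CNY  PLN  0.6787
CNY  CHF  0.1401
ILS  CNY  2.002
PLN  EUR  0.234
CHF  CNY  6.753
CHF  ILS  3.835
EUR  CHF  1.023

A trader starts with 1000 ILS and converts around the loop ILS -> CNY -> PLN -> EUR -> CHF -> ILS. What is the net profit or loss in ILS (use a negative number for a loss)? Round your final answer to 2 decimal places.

247.38

1000 ILS × 2.002 = 2002 CNY
2002 CNY × 0.6787 = 1358.7574 PLN
1358.7574 PLN × 0.234 = 317.9492316 EUR
317.9492316 EUR × 1.023 = 325.2620639268 CHF
325.2620639268 CHF × 3.835 = 1247.380015159278 ILS
Net change: 1247.380015159278 − 1000 = 247.380015159278 ILS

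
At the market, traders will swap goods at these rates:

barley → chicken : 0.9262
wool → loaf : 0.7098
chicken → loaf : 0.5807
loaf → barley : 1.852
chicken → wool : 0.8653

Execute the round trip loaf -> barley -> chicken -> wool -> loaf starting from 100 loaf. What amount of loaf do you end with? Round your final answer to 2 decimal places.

105.35

100 loaf × 1.852 = 185.2 barley
185.2 barley × 0.9262 = 171.53224 chicken
171.53224 chicken × 0.8653 = 148.426847272 wool
148.426847272 wool × 0.7098 = 105.3533761936656 loaf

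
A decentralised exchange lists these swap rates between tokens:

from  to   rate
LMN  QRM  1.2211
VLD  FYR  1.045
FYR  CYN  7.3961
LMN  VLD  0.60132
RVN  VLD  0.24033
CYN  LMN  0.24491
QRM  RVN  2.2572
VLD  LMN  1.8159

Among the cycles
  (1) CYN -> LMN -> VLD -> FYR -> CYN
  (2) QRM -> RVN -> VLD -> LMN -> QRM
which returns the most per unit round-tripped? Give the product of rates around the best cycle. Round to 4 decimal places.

1.2029

(1) 0.24491 × 0.60132 × 1.045 × 7.3961 = 1.13823
(2) 2.2572 × 0.24033 × 1.8159 × 1.2211 = 1.20288
Highest is cycle (2) at 1.2029 (>1, arbitrage).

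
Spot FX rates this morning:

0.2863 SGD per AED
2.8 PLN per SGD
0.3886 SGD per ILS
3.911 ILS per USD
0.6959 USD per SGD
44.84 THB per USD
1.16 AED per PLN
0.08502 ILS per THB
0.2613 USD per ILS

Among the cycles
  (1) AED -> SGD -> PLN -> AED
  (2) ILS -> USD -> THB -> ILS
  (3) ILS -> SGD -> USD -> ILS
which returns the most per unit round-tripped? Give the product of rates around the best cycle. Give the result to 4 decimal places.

(1) 0.2863 × 2.8 × 1.16 = 0.92990
(2) 0.2613 × 44.84 × 0.08502 = 0.99615
(3) 0.3886 × 0.6959 × 3.911 = 1.05764
Highest is cycle (3) at 1.0576 (>1, arbitrage).

1.0576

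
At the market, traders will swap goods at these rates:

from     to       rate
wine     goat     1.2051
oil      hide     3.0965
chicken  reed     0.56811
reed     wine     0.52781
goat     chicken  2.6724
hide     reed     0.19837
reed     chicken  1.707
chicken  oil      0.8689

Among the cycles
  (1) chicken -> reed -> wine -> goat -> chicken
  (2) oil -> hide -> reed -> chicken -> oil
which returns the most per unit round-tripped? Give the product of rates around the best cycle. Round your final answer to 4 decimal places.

0.9657

(1) 0.56811 × 0.52781 × 1.2051 × 2.6724 = 0.96568
(2) 3.0965 × 0.19837 × 1.707 × 0.8689 = 0.91107
Highest is cycle (1) at 0.9657 (≤1, no arbitrage).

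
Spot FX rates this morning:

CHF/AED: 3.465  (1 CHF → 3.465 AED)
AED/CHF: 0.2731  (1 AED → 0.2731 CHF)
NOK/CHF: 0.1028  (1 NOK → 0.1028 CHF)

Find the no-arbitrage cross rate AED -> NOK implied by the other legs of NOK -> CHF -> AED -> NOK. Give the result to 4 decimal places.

Known legs of the cycle: 0.1028 × 3.465 = 0.356202
For no arbitrage the full-cycle product must be 1, so the missing rate is 1 / 0.356202 ≈ 2.807396.

2.8074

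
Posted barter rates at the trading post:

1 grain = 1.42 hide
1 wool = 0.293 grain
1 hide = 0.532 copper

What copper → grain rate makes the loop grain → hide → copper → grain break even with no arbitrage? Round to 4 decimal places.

Known legs of the cycle: 1.42 × 0.532 = 0.75544
For no arbitrage the full-cycle product must be 1, so the missing rate is 1 / 0.75544 ≈ 1.323732.

1.3237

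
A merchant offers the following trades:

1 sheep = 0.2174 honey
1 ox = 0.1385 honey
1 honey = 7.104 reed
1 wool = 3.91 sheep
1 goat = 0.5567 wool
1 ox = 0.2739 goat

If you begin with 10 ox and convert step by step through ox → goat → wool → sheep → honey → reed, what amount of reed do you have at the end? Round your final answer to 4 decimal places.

10 ox × 0.2739 = 2.739 goat
2.739 goat × 0.5567 = 1.5248013 wool
1.5248013 wool × 3.91 = 5.961973083 sheep
5.961973083 sheep × 0.2174 = 1.2961329482442 honey
1.2961329482442 honey × 7.104 = 9.2077284643267968 reed

9.2077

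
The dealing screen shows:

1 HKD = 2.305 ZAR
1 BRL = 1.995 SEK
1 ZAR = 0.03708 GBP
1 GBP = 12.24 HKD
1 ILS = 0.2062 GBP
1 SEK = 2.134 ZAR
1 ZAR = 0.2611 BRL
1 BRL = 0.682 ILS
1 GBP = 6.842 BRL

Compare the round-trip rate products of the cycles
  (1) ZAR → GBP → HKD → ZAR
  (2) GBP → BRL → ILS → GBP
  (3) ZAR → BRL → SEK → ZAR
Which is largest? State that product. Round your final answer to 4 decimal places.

(1) 0.03708 × 12.24 × 2.305 = 1.04615
(2) 6.842 × 0.682 × 0.2062 = 0.96218
(3) 0.2611 × 1.995 × 2.134 = 1.11159
Highest is cycle (3) at 1.1116 (>1, arbitrage).

1.1116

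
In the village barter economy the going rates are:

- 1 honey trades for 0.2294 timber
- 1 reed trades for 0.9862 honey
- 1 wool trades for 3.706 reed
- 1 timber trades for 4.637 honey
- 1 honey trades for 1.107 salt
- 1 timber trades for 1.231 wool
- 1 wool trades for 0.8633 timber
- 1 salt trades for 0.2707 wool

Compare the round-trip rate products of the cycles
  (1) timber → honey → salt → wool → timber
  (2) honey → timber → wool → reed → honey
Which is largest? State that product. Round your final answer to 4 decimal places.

1.1996

(1) 4.637 × 1.107 × 0.2707 × 0.8633 = 1.19960
(2) 0.2294 × 1.231 × 3.706 × 0.9862 = 1.03210
Highest is cycle (1) at 1.1996 (>1, arbitrage).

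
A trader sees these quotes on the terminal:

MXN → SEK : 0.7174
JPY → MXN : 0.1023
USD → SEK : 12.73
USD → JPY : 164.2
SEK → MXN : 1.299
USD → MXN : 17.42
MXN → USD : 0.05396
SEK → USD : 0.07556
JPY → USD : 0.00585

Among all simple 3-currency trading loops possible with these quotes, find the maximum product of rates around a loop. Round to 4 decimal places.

0.9443

USD→MXN→SEK→USD: 17.42 × 0.7174 × 0.07556 = 0.94428
JPY→MXN→USD→JPY: 0.1023 × 0.05396 × 164.2 = 0.90640
USD→SEK→MXN→USD: 12.73 × 1.299 × 0.05396 = 0.89230
Maximum is USD→MXN→SEK→USD at 0.9443; no arbitrage — every cycle loses value.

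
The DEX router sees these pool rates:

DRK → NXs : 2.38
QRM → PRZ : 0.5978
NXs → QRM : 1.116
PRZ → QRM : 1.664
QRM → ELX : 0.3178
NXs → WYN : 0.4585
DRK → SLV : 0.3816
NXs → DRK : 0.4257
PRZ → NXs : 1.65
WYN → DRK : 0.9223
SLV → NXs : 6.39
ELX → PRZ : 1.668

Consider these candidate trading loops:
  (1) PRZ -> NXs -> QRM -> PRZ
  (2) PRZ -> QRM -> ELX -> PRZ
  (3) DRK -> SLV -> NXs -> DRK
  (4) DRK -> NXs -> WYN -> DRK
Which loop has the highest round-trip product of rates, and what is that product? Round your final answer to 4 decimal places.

1.1008

(1) 1.65 × 1.116 × 0.5978 = 1.10079
(2) 1.664 × 0.3178 × 1.668 = 0.88207
(3) 0.3816 × 6.39 × 0.4257 = 1.03804
(4) 2.38 × 0.4585 × 0.9223 = 1.00644
Highest is cycle (1) at 1.1008 (>1, arbitrage).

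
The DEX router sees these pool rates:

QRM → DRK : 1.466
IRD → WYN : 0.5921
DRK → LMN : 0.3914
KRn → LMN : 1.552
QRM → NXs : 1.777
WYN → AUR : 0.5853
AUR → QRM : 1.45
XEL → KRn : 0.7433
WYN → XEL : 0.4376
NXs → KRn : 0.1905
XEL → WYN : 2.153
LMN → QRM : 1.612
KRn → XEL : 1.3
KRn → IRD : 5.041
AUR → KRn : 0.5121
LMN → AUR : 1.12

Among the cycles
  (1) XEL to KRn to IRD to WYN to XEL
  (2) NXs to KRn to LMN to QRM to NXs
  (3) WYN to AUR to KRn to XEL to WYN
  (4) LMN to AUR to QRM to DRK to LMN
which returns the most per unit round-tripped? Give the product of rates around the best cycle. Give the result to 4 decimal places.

0.9709

(1) 0.7433 × 5.041 × 0.5921 × 0.4376 = 0.97085
(2) 0.1905 × 1.552 × 1.612 × 1.777 = 0.84691
(3) 0.5853 × 0.5121 × 1.3 × 2.153 = 0.83892
(4) 1.12 × 1.45 × 1.466 × 0.3914 = 0.93184
Highest is cycle (1) at 0.9709 (≤1, no arbitrage).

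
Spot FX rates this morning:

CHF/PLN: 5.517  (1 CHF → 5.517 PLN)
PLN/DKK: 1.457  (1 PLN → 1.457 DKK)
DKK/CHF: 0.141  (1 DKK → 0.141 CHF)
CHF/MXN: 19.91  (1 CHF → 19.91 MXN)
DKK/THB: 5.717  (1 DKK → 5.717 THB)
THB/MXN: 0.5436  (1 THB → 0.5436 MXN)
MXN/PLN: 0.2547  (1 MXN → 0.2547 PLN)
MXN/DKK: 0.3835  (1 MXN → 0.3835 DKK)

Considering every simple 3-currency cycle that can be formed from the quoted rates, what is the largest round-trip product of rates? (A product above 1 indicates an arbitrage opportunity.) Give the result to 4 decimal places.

THB→MXN→DKK→THB: 0.5436 × 0.3835 × 5.717 = 1.19183
DKK→CHF→PLN→DKK: 0.141 × 5.517 × 1.457 = 1.13340
MXN→DKK→CHF→MXN: 0.3835 × 0.141 × 19.91 = 1.07660
Maximum is THB→MXN→DKK→THB at 1.1918; arbitrage exists.

1.1918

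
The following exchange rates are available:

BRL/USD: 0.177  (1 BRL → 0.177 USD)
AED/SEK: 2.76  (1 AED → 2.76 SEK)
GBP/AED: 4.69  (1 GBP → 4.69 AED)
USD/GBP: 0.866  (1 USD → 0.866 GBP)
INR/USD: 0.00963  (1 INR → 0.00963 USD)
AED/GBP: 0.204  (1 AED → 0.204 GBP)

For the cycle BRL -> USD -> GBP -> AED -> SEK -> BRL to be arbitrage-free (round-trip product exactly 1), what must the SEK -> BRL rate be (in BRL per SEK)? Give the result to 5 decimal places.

0.50400

Known legs of the cycle: 0.177 × 0.866 × 4.69 × 2.76 = 1.9841435208
For no arbitrage the full-cycle product must be 1, so the missing rate is 1 / 1.9841435208 ≈ 0.5039958.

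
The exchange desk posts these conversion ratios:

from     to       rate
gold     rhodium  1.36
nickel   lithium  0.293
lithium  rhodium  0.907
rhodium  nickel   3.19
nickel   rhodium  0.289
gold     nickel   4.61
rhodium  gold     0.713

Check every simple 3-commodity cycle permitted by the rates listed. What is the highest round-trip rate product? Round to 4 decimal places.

nickel→rhodium→gold→nickel: 0.289 × 0.713 × 4.61 = 0.94992
nickel→lithium→rhodium→nickel: 0.293 × 0.907 × 3.19 = 0.84775
Maximum is nickel→rhodium→gold→nickel at 0.9499; no arbitrage — every cycle loses value.

0.9499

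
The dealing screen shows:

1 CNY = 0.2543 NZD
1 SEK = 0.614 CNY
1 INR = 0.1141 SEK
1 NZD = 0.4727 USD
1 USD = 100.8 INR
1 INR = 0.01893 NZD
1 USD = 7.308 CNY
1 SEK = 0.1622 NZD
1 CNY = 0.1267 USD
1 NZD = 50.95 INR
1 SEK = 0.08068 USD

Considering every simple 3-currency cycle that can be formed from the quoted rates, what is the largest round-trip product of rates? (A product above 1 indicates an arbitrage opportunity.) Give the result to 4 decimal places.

SEK→NZD→INR→SEK: 0.1622 × 50.95 × 0.1141 = 0.94293
USD→INR→SEK→USD: 100.8 × 0.1141 × 0.08068 = 0.92792
USD→INR→NZD→USD: 100.8 × 0.01893 × 0.4727 = 0.90198
USD→CNY→NZD→USD: 7.308 × 0.2543 × 0.4727 = 0.87848
Maximum is SEK→NZD→INR→SEK at 0.9429; no arbitrage — every cycle loses value.

0.9429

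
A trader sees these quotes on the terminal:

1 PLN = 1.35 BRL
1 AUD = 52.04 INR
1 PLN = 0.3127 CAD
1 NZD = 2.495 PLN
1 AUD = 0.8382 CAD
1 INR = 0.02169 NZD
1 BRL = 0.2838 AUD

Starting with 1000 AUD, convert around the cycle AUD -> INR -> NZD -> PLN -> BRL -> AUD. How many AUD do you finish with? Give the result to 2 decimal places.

1000 AUD × 52.04 = 52040 INR
52040 INR × 0.02169 = 1128.7476 NZD
1128.7476 NZD × 2.495 = 2816.225262 PLN
2816.225262 PLN × 1.35 = 3801.9041037 BRL
3801.9041037 BRL × 0.2838 = 1078.98038463006 AUD

1078.98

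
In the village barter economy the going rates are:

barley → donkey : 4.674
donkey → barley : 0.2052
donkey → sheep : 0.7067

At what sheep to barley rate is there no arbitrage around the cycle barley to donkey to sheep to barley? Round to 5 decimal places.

Known legs of the cycle: 4.674 × 0.7067 = 3.3031158
For no arbitrage the full-cycle product must be 1, so the missing rate is 1 / 3.3031158 ≈ 0.3027445.

0.30274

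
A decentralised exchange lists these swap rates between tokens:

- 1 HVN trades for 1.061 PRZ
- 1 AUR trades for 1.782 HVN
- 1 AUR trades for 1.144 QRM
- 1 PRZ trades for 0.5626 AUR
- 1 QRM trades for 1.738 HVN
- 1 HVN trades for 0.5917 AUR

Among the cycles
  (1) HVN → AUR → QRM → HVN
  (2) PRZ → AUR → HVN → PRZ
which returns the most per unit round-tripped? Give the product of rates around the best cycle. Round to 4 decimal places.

(1) 0.5917 × 1.144 × 1.738 = 1.17646
(2) 0.5626 × 1.782 × 1.061 = 1.06371
Highest is cycle (1) at 1.1765 (>1, arbitrage).

1.1765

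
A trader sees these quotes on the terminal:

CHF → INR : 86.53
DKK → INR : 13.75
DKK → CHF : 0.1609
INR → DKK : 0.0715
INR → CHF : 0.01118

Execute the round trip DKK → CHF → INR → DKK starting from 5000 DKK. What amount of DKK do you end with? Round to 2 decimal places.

4977.36

5000 DKK × 0.1609 = 804.5 CHF
804.5 CHF × 86.53 = 69613.385 INR
69613.385 INR × 0.0715 = 4977.3570275 DKK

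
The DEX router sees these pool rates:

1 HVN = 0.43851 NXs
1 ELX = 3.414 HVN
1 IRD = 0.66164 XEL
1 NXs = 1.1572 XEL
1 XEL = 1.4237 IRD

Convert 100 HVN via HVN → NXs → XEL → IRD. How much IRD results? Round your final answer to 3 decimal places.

100 HVN × 0.43851 = 43.851 NXs
43.851 NXs × 1.1572 = 50.7443772 XEL
50.7443772 XEL × 1.4237 = 72.24476981964 IRD

72.245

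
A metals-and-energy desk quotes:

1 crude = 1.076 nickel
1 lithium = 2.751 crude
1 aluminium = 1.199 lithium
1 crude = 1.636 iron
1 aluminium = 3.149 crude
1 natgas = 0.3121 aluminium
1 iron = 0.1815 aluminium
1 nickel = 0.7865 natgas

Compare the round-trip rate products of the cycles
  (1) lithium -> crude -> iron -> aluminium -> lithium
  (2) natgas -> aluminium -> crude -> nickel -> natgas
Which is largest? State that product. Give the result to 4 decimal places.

0.9794

(1) 2.751 × 1.636 × 0.1815 × 1.199 = 0.97942
(2) 0.3121 × 3.149 × 1.076 × 0.7865 = 0.83172
Highest is cycle (1) at 0.9794 (≤1, no arbitrage).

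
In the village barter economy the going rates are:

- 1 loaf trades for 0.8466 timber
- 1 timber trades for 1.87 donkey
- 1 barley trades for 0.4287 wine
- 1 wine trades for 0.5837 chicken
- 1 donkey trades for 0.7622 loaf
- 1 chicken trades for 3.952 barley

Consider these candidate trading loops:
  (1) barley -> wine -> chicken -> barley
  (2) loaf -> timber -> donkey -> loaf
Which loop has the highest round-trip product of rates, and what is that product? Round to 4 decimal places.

(1) 0.4287 × 0.5837 × 3.952 = 0.98892
(2) 0.8466 × 1.87 × 0.7622 = 1.20667
Highest is cycle (2) at 1.2067 (>1, arbitrage).

1.2067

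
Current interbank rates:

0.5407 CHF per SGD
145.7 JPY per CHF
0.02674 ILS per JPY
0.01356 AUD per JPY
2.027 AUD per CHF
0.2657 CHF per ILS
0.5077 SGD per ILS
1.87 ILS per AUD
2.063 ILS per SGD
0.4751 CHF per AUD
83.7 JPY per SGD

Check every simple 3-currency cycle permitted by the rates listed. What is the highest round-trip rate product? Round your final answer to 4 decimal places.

1.1363

SGD→JPY→ILS→SGD: 83.7 × 0.02674 × 0.5077 = 1.13630
ILS→CHF→JPY→ILS: 0.2657 × 145.7 × 0.02674 = 1.03517
AUD→ILS→CHF→AUD: 1.87 × 0.2657 × 2.027 = 1.00713
AUD→CHF→JPY→AUD: 0.4751 × 145.7 × 0.01356 = 0.93865
Maximum is SGD→JPY→ILS→SGD at 1.1363; arbitrage exists.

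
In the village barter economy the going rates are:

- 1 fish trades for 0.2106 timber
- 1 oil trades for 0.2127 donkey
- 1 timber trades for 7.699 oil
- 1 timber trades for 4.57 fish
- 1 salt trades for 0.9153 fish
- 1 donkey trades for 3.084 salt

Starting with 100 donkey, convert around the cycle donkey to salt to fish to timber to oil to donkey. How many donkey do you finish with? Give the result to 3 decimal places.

97.350

100 donkey × 3.084 = 308.4 salt
308.4 salt × 0.9153 = 282.27852 fish
282.27852 fish × 0.2106 = 59.447856312 timber
59.447856312 timber × 7.699 = 457.689045746088 oil
457.689045746088 oil × 0.2127 = 97.3504600301929176 donkey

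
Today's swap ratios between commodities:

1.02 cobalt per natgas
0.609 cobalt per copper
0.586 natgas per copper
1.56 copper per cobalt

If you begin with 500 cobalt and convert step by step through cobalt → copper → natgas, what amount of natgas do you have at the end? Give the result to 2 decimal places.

457.08

500 cobalt × 1.56 = 780 copper
780 copper × 0.586 = 457.08 natgas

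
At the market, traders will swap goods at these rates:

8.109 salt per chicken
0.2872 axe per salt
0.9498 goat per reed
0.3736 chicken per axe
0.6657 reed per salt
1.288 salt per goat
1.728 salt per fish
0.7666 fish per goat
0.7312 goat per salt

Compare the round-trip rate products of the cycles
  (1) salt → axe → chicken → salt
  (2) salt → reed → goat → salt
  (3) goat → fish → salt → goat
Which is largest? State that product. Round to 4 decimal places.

(1) 0.2872 × 0.3736 × 8.109 = 0.87008
(2) 0.6657 × 0.9498 × 1.288 = 0.81438
(3) 0.7666 × 1.728 × 0.7312 = 0.96861
Highest is cycle (3) at 0.9686 (≤1, no arbitrage).

0.9686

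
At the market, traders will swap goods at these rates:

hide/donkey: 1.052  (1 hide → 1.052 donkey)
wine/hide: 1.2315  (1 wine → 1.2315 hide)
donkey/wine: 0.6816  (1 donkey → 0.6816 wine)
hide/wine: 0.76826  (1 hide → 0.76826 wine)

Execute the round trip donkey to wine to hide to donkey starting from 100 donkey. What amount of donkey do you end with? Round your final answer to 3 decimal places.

100 donkey × 0.6816 = 68.16 wine
68.16 wine × 1.2315 = 83.93904 hide
83.93904 hide × 1.052 = 88.30387008 donkey

88.304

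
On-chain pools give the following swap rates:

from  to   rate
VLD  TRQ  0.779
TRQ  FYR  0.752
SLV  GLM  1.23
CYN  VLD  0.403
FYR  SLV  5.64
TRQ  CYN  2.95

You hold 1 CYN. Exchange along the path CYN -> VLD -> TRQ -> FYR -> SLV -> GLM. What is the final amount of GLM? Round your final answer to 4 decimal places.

1.6377

1 CYN × 0.403 = 0.403 VLD
0.403 VLD × 0.779 = 0.313937 TRQ
0.313937 TRQ × 0.752 = 0.236080624 FYR
0.236080624 FYR × 5.64 = 1.33149471936 SLV
1.33149471936 SLV × 1.23 = 1.6377385048128 GLM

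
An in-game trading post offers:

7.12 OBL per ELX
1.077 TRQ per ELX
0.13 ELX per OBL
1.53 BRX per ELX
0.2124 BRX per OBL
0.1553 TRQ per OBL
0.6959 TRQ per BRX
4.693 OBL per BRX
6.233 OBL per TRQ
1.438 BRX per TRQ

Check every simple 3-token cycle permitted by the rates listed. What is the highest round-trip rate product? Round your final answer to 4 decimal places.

1.0480

TRQ→BRX→OBL→TRQ: 1.438 × 4.693 × 0.1553 = 1.04805
ELX→BRX→OBL→ELX: 1.53 × 4.693 × 0.13 = 0.93344
TRQ→OBL→BRX→TRQ: 6.233 × 0.2124 × 0.6959 = 0.92129
TRQ→OBL→ELX→TRQ: 6.233 × 0.13 × 1.077 = 0.87268
Maximum is TRQ→BRX→OBL→TRQ at 1.0480; arbitrage exists.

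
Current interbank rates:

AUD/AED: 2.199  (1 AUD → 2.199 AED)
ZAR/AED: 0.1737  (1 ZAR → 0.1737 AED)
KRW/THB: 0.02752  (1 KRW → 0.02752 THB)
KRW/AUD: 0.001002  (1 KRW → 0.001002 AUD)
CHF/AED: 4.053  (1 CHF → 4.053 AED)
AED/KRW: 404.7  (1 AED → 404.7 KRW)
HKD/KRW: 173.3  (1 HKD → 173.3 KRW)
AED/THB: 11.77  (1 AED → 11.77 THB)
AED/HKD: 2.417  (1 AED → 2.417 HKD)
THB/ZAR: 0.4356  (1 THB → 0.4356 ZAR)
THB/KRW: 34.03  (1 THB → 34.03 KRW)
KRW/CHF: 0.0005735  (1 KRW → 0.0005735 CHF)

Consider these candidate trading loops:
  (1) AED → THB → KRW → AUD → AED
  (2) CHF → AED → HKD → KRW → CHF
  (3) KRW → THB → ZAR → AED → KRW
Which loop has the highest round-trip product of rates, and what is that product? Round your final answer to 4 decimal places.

(1) 11.77 × 34.03 × 0.001002 × 2.199 = 0.88253
(2) 4.053 × 2.417 × 173.3 × 0.0005735 = 0.97361
(3) 0.02752 × 0.4356 × 0.1737 × 404.7 = 0.84269
Highest is cycle (2) at 0.9736 (≤1, no arbitrage).

0.9736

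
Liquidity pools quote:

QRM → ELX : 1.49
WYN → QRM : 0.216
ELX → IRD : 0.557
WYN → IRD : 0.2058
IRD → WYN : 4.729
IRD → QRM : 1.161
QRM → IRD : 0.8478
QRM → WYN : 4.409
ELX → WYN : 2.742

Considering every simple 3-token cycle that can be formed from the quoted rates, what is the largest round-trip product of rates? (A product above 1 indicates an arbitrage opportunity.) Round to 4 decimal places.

IRD→QRM→WYN→IRD: 1.161 × 4.409 × 0.2058 = 1.05346
IRD→QRM→ELX→IRD: 1.161 × 1.49 × 0.557 = 0.96355
QRM→ELX→WYN→QRM: 1.49 × 2.742 × 0.216 = 0.88249
IRD→WYN→QRM→IRD: 4.729 × 0.216 × 0.8478 = 0.86600
Maximum is IRD→QRM→WYN→IRD at 1.0535; arbitrage exists.

1.0535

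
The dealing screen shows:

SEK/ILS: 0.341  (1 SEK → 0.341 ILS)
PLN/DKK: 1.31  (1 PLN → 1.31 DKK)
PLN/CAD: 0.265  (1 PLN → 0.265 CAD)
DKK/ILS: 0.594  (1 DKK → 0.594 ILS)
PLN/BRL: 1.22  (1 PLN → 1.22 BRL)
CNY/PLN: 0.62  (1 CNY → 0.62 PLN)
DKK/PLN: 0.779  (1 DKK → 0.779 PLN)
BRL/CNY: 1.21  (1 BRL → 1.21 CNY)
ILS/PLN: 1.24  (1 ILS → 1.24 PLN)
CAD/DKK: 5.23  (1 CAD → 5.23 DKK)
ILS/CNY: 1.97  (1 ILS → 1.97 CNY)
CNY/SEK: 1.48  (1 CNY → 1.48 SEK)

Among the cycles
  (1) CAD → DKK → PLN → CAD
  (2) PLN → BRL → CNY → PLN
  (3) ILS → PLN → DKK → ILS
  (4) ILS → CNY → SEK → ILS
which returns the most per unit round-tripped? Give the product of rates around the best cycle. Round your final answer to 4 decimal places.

1.0797

(1) 5.23 × 0.779 × 0.265 = 1.07966
(2) 1.22 × 1.21 × 0.62 = 0.91524
(3) 1.24 × 1.31 × 0.594 = 0.96489
(4) 1.97 × 1.48 × 0.341 = 0.99422
Highest is cycle (1) at 1.0797 (>1, arbitrage).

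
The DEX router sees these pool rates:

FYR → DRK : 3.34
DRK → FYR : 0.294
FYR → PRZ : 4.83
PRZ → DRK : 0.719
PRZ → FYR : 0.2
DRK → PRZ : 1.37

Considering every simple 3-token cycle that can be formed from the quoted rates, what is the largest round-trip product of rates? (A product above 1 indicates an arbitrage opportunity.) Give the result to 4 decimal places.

1.0210

FYR→PRZ→DRK→FYR: 4.83 × 0.719 × 0.294 = 1.02099
FYR→DRK→PRZ→FYR: 3.34 × 1.37 × 0.2 = 0.91516
Maximum is FYR→PRZ→DRK→FYR at 1.0210; arbitrage exists.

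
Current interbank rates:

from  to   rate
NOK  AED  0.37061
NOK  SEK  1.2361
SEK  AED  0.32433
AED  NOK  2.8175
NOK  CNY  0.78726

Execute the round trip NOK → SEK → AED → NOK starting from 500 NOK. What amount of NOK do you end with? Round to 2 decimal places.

564.77

500 NOK × 1.2361 = 618.05 SEK
618.05 SEK × 0.32433 = 200.4521565 AED
200.4521565 AED × 2.8175 = 564.77395093875 NOK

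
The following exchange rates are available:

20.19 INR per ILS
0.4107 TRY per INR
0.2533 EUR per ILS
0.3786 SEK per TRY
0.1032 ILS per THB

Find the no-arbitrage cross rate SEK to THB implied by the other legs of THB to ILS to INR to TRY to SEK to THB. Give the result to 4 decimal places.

Known legs of the cycle: 0.1032 × 20.19 × 0.4107 × 0.3786 = 0.32398233320016
For no arbitrage the full-cycle product must be 1, so the missing rate is 1 / 0.32398233320016 ≈ 3.086588.

3.0866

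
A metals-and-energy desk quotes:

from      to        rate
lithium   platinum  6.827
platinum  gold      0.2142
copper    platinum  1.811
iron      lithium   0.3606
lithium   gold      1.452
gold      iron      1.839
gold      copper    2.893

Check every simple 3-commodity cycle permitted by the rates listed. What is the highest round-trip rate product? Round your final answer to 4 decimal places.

copper→platinum→gold→copper: 1.811 × 0.2142 × 2.893 = 1.12224
iron→lithium→gold→iron: 0.3606 × 1.452 × 1.839 = 0.96288
Maximum is copper→platinum→gold→copper at 1.1222; arbitrage exists.

1.1222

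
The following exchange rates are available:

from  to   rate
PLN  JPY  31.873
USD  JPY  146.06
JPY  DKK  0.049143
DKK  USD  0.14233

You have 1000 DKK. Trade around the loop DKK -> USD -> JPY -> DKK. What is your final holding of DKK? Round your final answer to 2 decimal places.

1021.62

1000 DKK × 0.14233 = 142.33 USD
142.33 USD × 146.06 = 20788.7198 JPY
20788.7198 JPY × 0.049143 = 1021.6200571314 DKK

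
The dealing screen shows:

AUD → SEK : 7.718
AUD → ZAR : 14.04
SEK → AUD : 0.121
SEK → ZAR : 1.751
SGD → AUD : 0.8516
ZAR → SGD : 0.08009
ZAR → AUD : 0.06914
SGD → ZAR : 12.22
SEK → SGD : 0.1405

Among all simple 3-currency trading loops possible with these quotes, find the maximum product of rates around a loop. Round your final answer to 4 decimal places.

ZAR→SGD→AUD→ZAR: 0.08009 × 0.8516 × 14.04 = 0.95759
ZAR→AUD→SEK→ZAR: 0.06914 × 7.718 × 1.751 = 0.93437
AUD→SEK→SGD→AUD: 7.718 × 0.1405 × 0.8516 = 0.92346
Maximum is ZAR→SGD→AUD→ZAR at 0.9576; no arbitrage — every cycle loses value.

0.9576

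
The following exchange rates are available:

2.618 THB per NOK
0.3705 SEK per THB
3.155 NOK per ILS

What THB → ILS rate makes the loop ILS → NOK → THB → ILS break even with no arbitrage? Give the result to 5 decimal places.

0.12107

Known legs of the cycle: 3.155 × 2.618 = 8.25979
For no arbitrage the full-cycle product must be 1, so the missing rate is 1 / 8.25979 ≈ 0.1210685.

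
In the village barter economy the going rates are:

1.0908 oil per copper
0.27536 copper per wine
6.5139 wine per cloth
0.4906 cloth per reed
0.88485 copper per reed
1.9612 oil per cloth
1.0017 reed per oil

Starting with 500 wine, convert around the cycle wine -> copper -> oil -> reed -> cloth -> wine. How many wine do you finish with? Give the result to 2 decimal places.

500 wine × 0.27536 = 137.68 copper
137.68 copper × 1.0908 = 150.181344 oil
150.181344 oil × 1.0017 = 150.4366522848 reed
150.4366522848 reed × 0.4906 = 73.80422161092288 cloth
73.80422161092288 cloth × 6.5139 = 480.753319151390548032 wine

480.75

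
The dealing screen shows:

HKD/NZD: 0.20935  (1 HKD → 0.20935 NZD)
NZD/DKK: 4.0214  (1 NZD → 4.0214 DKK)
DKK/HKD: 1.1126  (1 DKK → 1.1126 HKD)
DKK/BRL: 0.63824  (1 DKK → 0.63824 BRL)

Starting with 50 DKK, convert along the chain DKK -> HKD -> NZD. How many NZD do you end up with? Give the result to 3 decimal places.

11.646

50 DKK × 1.1126 = 55.63 HKD
55.63 HKD × 0.20935 = 11.6461405 NZD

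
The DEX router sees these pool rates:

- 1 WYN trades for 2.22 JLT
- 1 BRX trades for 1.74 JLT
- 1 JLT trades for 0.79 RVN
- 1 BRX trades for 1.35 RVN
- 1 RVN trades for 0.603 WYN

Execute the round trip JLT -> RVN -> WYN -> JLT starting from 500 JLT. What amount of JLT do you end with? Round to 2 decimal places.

528.77

500 JLT × 0.79 = 395 RVN
395 RVN × 0.603 = 238.185 WYN
238.185 WYN × 2.22 = 528.7707 JLT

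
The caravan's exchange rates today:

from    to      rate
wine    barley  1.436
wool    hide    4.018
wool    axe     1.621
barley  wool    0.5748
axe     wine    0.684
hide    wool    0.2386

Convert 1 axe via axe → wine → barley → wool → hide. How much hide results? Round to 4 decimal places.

2.2685

1 axe × 0.684 = 0.684 wine
0.684 wine × 1.436 = 0.982224 barley
0.982224 barley × 0.5748 = 0.5645823552 wool
0.5645823552 wool × 4.018 = 2.2684919031936 hide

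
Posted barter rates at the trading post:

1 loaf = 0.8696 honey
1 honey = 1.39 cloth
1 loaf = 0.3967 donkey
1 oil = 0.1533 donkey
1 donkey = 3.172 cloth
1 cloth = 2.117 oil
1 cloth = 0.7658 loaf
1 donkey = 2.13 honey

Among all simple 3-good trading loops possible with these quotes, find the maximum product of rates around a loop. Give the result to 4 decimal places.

1.0294

oil→donkey→cloth→oil: 0.1533 × 3.172 × 2.117 = 1.02943
cloth→loaf→donkey→cloth: 0.7658 × 0.3967 × 3.172 = 0.96363
honey→cloth→loaf→honey: 1.39 × 0.7658 × 0.8696 = 0.92566
Maximum is oil→donkey→cloth→oil at 1.0294; arbitrage exists.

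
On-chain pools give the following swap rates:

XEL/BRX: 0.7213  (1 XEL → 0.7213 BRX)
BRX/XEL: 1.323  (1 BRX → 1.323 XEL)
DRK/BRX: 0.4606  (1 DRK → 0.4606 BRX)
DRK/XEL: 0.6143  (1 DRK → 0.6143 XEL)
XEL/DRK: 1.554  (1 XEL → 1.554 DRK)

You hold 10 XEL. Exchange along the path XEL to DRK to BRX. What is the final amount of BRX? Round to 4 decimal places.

7.1577

10 XEL × 1.554 = 15.54 DRK
15.54 DRK × 0.4606 = 7.157724 BRX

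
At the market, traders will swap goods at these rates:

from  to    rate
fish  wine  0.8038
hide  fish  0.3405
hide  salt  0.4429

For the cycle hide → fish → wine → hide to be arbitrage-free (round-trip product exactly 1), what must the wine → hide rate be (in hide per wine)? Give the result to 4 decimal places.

Known legs of the cycle: 0.3405 × 0.8038 = 0.2736939
For no arbitrage the full-cycle product must be 1, so the missing rate is 1 / 0.2736939 ≈ 3.653717.

3.6537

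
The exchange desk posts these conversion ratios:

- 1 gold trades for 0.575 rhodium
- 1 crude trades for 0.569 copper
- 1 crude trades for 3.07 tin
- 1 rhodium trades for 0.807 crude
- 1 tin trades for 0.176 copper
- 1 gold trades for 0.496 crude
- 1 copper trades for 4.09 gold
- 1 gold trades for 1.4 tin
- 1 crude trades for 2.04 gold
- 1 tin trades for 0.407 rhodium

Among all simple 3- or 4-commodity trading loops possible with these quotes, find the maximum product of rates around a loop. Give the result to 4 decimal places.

1.1543

copper→gold→crude→copper: 4.09 × 0.496 × 0.569 = 1.15430
copper→gold→crude→tin→copper: 4.09 × 0.496 × 3.07 × 0.176 = 1.09611
copper→gold→rhodium→crude→copper: 4.09 × 0.575 × 0.807 × 0.569 = 1.07988
rhodium→crude→tin→rhodium: 0.807 × 3.07 × 0.407 = 1.00834
copper→gold→tin→copper: 4.09 × 1.4 × 0.176 = 1.00778
rhodium→crude→gold→rhodium: 0.807 × 2.04 × 0.575 = 0.94661
rhodium→crude→gold→tin→rhodium: 0.807 × 2.04 × 1.4 × 0.407 = 0.93805
Maximum is copper→gold→crude→copper at 1.1543; arbitrage exists.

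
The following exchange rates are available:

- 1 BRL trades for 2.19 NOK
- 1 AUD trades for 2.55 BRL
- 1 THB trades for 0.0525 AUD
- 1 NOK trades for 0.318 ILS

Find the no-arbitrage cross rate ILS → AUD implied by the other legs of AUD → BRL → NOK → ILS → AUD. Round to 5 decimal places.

0.56310

Known legs of the cycle: 2.55 × 2.19 × 0.318 = 1.775871
For no arbitrage the full-cycle product must be 1, so the missing rate is 1 / 1.775871 ≈ 0.5631040.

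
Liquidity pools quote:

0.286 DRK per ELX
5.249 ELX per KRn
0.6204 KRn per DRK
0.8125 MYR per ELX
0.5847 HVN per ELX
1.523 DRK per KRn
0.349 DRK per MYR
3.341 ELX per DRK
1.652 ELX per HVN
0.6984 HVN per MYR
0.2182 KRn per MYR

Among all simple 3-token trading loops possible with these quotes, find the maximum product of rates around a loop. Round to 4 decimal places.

MYR→DRK→ELX→MYR: 0.349 × 3.341 × 0.8125 = 0.94738
HVN→ELX→MYR→HVN: 1.652 × 0.8125 × 0.6984 = 0.93743
ELX→DRK→KRn→ELX: 0.286 × 0.6204 × 5.249 = 0.93135
MYR→KRn→ELX→MYR: 0.2182 × 5.249 × 0.8125 = 0.93058
Maximum is MYR→DRK→ELX→MYR at 0.9474; no arbitrage — every cycle loses value.

0.9474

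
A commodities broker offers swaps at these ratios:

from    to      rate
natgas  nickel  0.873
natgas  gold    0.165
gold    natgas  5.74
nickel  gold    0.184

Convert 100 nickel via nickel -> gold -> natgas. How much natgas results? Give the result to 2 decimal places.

105.62

100 nickel × 0.184 = 18.4 gold
18.4 gold × 5.74 = 105.616 natgas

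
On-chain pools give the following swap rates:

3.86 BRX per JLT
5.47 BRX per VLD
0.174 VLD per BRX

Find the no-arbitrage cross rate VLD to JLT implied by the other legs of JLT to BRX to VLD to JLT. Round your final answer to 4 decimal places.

Known legs of the cycle: 3.86 × 0.174 = 0.67164
For no arbitrage the full-cycle product must be 1, so the missing rate is 1 / 0.67164 ≈ 1.488893.

1.4889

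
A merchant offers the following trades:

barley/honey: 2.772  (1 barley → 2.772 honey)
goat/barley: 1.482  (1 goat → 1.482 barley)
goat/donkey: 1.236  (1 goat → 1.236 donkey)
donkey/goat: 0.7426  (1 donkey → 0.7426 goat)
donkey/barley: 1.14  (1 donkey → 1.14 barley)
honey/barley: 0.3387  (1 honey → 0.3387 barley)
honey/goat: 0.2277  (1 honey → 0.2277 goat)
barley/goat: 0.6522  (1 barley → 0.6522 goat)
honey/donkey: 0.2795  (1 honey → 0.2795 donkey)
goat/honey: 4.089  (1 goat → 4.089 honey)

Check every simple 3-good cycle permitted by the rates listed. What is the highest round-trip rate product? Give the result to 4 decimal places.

barley→honey→goat→barley: 2.772 × 0.2277 × 1.482 = 0.93542
barley→goat→donkey→barley: 0.6522 × 1.236 × 1.14 = 0.91898
barley→goat→honey→barley: 0.6522 × 4.089 × 0.3387 = 0.90326
barley→honey→donkey→barley: 2.772 × 0.2795 × 1.14 = 0.88324
goat→honey→donkey→goat: 4.089 × 0.2795 × 0.7426 = 0.84870
Maximum is barley→honey→goat→barley at 0.9354; no arbitrage — every cycle loses value.

0.9354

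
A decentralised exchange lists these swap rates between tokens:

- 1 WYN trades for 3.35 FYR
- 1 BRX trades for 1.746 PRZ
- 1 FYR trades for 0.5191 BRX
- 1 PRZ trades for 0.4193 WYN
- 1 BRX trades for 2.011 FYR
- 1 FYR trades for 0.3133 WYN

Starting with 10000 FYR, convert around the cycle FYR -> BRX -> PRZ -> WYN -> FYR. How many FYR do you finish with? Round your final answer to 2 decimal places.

12731.07

10000 FYR × 0.5191 = 5191 BRX
5191 BRX × 1.746 = 9063.486 PRZ
9063.486 PRZ × 0.4193 = 3800.3196798 WYN
3800.3196798 WYN × 3.35 = 12731.07092733 FYR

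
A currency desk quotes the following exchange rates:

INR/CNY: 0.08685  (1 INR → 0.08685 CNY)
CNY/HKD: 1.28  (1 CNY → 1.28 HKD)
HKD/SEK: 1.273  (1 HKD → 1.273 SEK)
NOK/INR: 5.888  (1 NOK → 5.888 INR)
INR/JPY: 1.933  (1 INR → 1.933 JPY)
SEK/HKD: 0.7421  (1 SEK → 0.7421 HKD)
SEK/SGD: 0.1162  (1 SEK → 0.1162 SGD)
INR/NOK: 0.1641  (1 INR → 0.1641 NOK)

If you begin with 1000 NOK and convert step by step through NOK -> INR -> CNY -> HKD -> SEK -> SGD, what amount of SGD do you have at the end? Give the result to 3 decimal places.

96.824

1000 NOK × 5.888 = 5888 INR
5888 INR × 0.08685 = 511.3728 CNY
511.3728 CNY × 1.28 = 654.557184 HKD
654.557184 HKD × 1.273 = 833.251295232 SEK
833.251295232 SEK × 0.1162 = 96.8238005059584 SGD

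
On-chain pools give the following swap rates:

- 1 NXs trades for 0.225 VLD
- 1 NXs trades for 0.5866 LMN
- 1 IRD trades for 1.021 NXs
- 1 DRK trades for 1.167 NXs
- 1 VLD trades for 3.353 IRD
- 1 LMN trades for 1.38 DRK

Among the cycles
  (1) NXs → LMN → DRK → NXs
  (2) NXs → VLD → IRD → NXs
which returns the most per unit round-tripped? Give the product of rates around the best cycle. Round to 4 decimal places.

0.9447

(1) 0.5866 × 1.38 × 1.167 = 0.94470
(2) 0.225 × 3.353 × 1.021 = 0.77027
Highest is cycle (1) at 0.9447 (≤1, no arbitrage).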